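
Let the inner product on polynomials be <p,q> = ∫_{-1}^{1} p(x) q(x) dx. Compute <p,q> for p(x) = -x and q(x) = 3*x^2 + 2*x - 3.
<p,q> = -4/3

Expand the product: p(x)·q(x) = -3*x^3 - 2*x^2 + 3*x.
∫_{-1}^{1} of each monomial x^k gives [2/(k+1) if k even, 0 if k odd]. Integrating term-by-term (or equivalently evaluating the antiderivative F(x) = -3*x^4/4 - 2*x^3/3 + 3*x^2/2 at the endpoints):
  F(1) − F(−1) = 1/12 − (17/12) = -4/3.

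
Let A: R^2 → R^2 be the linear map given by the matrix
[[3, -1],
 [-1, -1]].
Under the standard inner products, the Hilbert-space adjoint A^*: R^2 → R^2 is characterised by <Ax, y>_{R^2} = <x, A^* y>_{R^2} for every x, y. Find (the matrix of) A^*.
A^* = A^T =
[[3, -1],
 [-1, -1]]

For real matrices with standard dot products, the defining identity <Ax, y> = <x, A^* y> gives (Ax)^T y = x^T (A^*) y, i.e. x^T A^T y = x^T (A^*) y. Since this holds for all x, y, we must have A^* = A^T. Therefore
A^* =
[[3, -1],
 [-1, -1]].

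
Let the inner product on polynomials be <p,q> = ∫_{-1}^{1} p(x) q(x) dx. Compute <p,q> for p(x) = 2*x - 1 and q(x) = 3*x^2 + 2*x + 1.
<p,q> = -4/3

Expand the product: p(x)·q(x) = 6*x^3 + x^2 - 1.
∫_{-1}^{1} of each monomial x^k gives [2/(k+1) if k even, 0 if k odd]. Integrating term-by-term (or equivalently evaluating the antiderivative F(x) = 3*x^4/2 + x^3/3 - x at the endpoints):
  F(1) − F(−1) = 5/6 − (13/6) = -4/3.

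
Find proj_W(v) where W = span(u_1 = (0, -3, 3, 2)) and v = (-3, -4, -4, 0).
proj_W(v) = (0, 0, 0, 0)

Set up U = [u_1 | ... | u_1] ∈ R^(4×1). The projector onto W = col(U) is P = U (U^T U)^(-1) U^T.
Compute U^T U =
  [22],
and U^T v = (0).
Solve U^T U · c = U^T v for the coefficients: c = (0). The projection is proj_W(v) = U c.
Check: (v - proj_W(v)) · u_1 = 0  (should be 0).
Result: proj_W(v) = (0, 0, 0, 0).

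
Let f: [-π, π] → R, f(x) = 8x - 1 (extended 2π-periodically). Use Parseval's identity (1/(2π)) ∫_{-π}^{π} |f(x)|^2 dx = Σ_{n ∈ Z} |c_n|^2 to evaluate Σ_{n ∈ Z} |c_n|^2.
Σ |c_n|^2 = 64π^2/3 + 1

Expand and integrate term by term over [-π, π]:
  ∫ (8x)^2 dx = 64·(2π^3/3); ∫ 2·8·(-1)·x dx = 0 (odd integrand); ∫ (-1)^2 dx = 1·2π.
So (1/(2π)) ∫_{-π}^{π} (8x - 1)^2 dx = 64π^2/3 + 1 = 64π^2/3 + 1.
Parseval ⇒ Σ |c_n|^2 = 64π^2/3 + 1.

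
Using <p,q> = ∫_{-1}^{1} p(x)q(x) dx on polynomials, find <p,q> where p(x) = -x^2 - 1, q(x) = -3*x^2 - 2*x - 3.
<p,q> = 56/5

Expand the product: p(x)·q(x) = 3*x^4 + 2*x^3 + 6*x^2 + 2*x + 3.
∫_{-1}^{1} of each monomial x^k gives [2/(k+1) if k even, 0 if k odd]. Integrating term-by-term (or equivalently evaluating the antiderivative F(x) = 3*x^5/5 + x^4/2 + 2*x^3 + x^2 + 3*x at the endpoints):
  F(1) − F(−1) = 71/10 − (-41/10) = 56/5.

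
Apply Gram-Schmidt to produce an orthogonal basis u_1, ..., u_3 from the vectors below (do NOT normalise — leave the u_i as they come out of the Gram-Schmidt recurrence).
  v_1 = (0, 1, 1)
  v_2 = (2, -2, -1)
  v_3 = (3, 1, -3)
Orthogonal basis:
  u_1 = (0, 1, 1)
  u_2 = (2, -1/2, 1/2)
  u_3 = (11/9, 22/9, -22/9)

Apply the Gram-Schmidt recurrence
  u_1 = v_1
  u_i = v_i − Σ_{j<i} ((v_i · u_j) / (u_j · u_j)) · u_j.

Step by step this gives:
  u_1 = (0, 1, 1)
  u_2 = (2, -1/2, 1/2)
  u_3 = (11/9, 22/9, -22/9)

Orthogonality check:
  u_2 · u_1 = 0 (should be 0)
  u_3 · u_1 = 0 (should be 0)
  u_3 · u_2 = 0 (should be 0)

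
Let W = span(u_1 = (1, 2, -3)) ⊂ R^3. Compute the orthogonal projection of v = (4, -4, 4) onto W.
proj_W(v) = (-8/7, -16/7, 24/7)

Set up U = [u_1 | ... | u_1] ∈ R^(3×1). The projector onto W = col(U) is P = U (U^T U)^(-1) U^T.
Compute U^T U =
  [14],
and U^T v = (-16).
Solve U^T U · c = U^T v for the coefficients: c = (-8/7). The projection is proj_W(v) = U c.
Check: (v - proj_W(v)) · u_1 = 0  (should be 0).
Result: proj_W(v) = (-8/7, -16/7, 24/7).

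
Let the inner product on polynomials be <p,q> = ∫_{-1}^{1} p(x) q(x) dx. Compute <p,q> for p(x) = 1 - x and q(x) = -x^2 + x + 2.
<p,q> = 8/3

Expand the product: p(x)·q(x) = x^3 - 2*x^2 - x + 2.
∫_{-1}^{1} of each monomial x^k gives [2/(k+1) if k even, 0 if k odd]. Integrating term-by-term (or equivalently evaluating the antiderivative F(x) = x^4/4 - 2*x^3/3 - x^2/2 + 2*x at the endpoints):
  F(1) − F(−1) = 13/12 − (-19/12) = 8/3.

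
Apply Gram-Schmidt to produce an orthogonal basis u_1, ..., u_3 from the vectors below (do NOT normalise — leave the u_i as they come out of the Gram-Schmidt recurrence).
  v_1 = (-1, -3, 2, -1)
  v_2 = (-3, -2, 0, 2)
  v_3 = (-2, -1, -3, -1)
Orthogonal basis:
  u_1 = (-1, -3, 2, -1)
  u_2 = (-38/15, -3/5, -14/15, 37/15)
  u_3 = (-92/103, -76/103, -267/103, -214/103)

Apply the Gram-Schmidt recurrence
  u_1 = v_1
  u_i = v_i − Σ_{j<i} ((v_i · u_j) / (u_j · u_j)) · u_j.

Step by step this gives:
  u_1 = (-1, -3, 2, -1)
  u_2 = (-38/15, -3/5, -14/15, 37/15)
  u_3 = (-92/103, -76/103, -267/103, -214/103)

Orthogonality check:
  u_2 · u_1 = 0 (should be 0)
  u_3 · u_1 = 0 (should be 0)
  u_3 · u_2 = 0 (should be 0)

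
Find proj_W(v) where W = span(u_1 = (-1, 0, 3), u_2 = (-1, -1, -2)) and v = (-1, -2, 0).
proj_W(v) = (-8/5, -1, -1/5)

Set up U = [u_1 | ... | u_2] ∈ R^(3×2). The projector onto W = col(U) is P = U (U^T U)^(-1) U^T.
Compute U^T U =
  [10, -5]
  [-5, 6],
and U^T v = (1, 3).
Solve U^T U · c = U^T v for the coefficients: c = (3/5, 1). The projection is proj_W(v) = U c.
Check: (v - proj_W(v)) · u_1 = 0  (should be 0).
Check: (v - proj_W(v)) · u_2 = 0  (should be 0).
Result: proj_W(v) = (-8/5, -1, -1/5).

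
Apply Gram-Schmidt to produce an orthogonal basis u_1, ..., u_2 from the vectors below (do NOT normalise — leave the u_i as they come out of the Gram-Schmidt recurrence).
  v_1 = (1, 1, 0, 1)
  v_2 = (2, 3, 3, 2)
Orthogonal basis:
  u_1 = (1, 1, 0, 1)
  u_2 = (-1/3, 2/3, 3, -1/3)

Apply the Gram-Schmidt recurrence
  u_1 = v_1
  u_i = v_i − Σ_{j<i} ((v_i · u_j) / (u_j · u_j)) · u_j.

Step by step this gives:
  u_1 = (1, 1, 0, 1)
  u_2 = (-1/3, 2/3, 3, -1/3)

Orthogonality check:
  u_2 · u_1 = 0 (should be 0)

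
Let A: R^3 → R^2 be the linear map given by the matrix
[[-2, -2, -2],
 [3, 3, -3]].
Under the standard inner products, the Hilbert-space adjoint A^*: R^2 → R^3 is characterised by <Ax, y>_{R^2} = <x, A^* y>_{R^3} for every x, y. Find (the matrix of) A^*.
A^* = A^T =
[[-2, 3],
 [-2, 3],
 [-2, -3]]

For real matrices with standard dot products, the defining identity <Ax, y> = <x, A^* y> gives (Ax)^T y = x^T (A^*) y, i.e. x^T A^T y = x^T (A^*) y. Since this holds for all x, y, we must have A^* = A^T. Therefore
A^* =
[[-2, 3],
 [-2, 3],
 [-2, -3]].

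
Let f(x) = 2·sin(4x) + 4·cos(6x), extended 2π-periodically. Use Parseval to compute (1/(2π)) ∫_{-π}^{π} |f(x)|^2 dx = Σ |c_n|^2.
Σ |c_n|^2 = 10

Expand |f|^2 and use orthogonality of {sin(nx), cos(mx)} on [-π, π]:
  ∫_{-π}^{π} sin(nx)^2 dx = π, ∫ cos(mx)^2 dx = π, and cross terms integrate to 0.
So ∫_{-π}^{π} f(x)^2 dx = 2^2 · π + 4^2 · π = (4 + 16)π.
Divide by 2π: (4 + 16)/2 = 10.
By Parseval, this equals Σ |c_n|^2.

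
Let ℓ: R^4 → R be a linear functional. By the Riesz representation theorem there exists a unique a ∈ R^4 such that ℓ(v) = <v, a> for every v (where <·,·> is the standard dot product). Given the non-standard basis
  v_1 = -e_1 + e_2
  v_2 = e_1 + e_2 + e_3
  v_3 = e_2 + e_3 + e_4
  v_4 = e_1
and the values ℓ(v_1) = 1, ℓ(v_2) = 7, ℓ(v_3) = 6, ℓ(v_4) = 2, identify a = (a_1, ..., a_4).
a = (2, 3, 2, 1)

Write a = (a_1, ..., a_4) in the standard basis. For each basis vector v_i, ℓ(v_i) = <v_i, a> is a linear equation in the a_j's. Collect the n equations into a matrix system V a = ℓ, where row i of V is v_i (expressed in the standard basis). Since V is invertible (lower-triangular with 1s on the diagonal, up to permutation), solve by back-substitution:
  V =
[[-1, 1, 0, 0],
 [1, 1, 1, 0],
 [0, 1, 1, 1],
 [1, 0, 0, 0]]
  V a = (1, 7, 6, 2)
Solving gives a = (2, 3, 2, 1).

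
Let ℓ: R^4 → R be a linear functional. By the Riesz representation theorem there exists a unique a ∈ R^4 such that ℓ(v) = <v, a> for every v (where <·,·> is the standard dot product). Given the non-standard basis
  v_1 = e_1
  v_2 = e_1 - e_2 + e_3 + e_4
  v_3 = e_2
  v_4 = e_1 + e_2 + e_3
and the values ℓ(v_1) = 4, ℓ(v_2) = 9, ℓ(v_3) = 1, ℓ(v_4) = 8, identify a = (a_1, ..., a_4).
a = (4, 1, 3, 3)

Write a = (a_1, ..., a_4) in the standard basis. For each basis vector v_i, ℓ(v_i) = <v_i, a> is a linear equation in the a_j's. Collect the n equations into a matrix system V a = ℓ, where row i of V is v_i (expressed in the standard basis). Since V is invertible (lower-triangular with 1s on the diagonal, up to permutation), solve by back-substitution:
  V =
[[1, 0, 0, 0],
 [1, -1, 1, 1],
 [0, 1, 0, 0],
 [1, 1, 1, 0]]
  V a = (4, 9, 1, 8)
Solving gives a = (4, 1, 3, 3).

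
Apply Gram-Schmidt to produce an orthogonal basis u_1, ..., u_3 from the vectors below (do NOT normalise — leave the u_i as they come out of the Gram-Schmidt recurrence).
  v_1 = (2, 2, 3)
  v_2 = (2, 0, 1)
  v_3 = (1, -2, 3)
Orthogonal basis:
  u_1 = (2, 2, 3)
  u_2 = (20/17, -14/17, -4/17)
  u_3 = (-1, -2, 2)

Apply the Gram-Schmidt recurrence
  u_1 = v_1
  u_i = v_i − Σ_{j<i} ((v_i · u_j) / (u_j · u_j)) · u_j.

Step by step this gives:
  u_1 = (2, 2, 3)
  u_2 = (20/17, -14/17, -4/17)
  u_3 = (-1, -2, 2)

Orthogonality check:
  u_2 · u_1 = 0 (should be 0)
  u_3 · u_1 = 0 (should be 0)
  u_3 · u_2 = 0 (should be 0)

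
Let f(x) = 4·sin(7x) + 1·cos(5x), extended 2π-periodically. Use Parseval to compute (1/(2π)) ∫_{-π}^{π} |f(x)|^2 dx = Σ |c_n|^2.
Σ |c_n|^2 = 17/2

Expand |f|^2 and use orthogonality of {sin(nx), cos(mx)} on [-π, π]:
  ∫_{-π}^{π} sin(nx)^2 dx = π, ∫ cos(mx)^2 dx = π, and cross terms integrate to 0.
So ∫_{-π}^{π} f(x)^2 dx = 4^2 · π + 1^2 · π = (16 + 1)π.
Divide by 2π: (16 + 1)/2 = 17/2.
By Parseval, this equals Σ |c_n|^2.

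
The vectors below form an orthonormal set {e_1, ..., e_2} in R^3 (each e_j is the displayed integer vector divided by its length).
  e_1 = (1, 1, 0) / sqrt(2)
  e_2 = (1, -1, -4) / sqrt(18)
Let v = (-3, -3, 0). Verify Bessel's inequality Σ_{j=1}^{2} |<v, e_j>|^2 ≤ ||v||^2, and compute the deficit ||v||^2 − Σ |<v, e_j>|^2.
Σ |<v, e_j>|^2 = 18; ||v||^2 = 18; deficit = 0

Write each e_j = u_j / sqrt(<u_j, u_j>) where u_j is the displayed integer vector. Then <v, e_j> = <v, u_j> / sqrt(<u_j, u_j>), so |<v, e_j>|^2 = <v, u_j>^2 / <u_j, u_j>.
Coefficients: <v, e_1> = -6/sqrt(2), <v, e_2> = 0/sqrt(18).
Square and sum: Σ |<v, e_j>|^2 = 18.
Compute ||v||^2 = v·v = 18.
Deficit = 18 − 18 = 0 ≥ 0, confirming Bessel's inequality. (The deficit equals ||v − Σ <v,e_j> e_j||^2, the squared distance from v to span{e_j}.)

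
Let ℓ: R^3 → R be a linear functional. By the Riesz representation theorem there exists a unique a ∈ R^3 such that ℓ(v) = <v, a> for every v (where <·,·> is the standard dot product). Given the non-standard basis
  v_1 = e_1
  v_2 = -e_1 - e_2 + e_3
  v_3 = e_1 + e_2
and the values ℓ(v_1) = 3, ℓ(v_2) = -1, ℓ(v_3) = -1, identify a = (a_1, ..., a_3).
a = (3, -4, -2)

Write a = (a_1, ..., a_3) in the standard basis. For each basis vector v_i, ℓ(v_i) = <v_i, a> is a linear equation in the a_j's. Collect the n equations into a matrix system V a = ℓ, where row i of V is v_i (expressed in the standard basis). Since V is invertible (lower-triangular with 1s on the diagonal, up to permutation), solve by back-substitution:
  V =
[[1, 0, 0],
 [-1, -1, 1],
 [1, 1, 0]]
  V a = (3, -1, -1)
Solving gives a = (3, -4, -2).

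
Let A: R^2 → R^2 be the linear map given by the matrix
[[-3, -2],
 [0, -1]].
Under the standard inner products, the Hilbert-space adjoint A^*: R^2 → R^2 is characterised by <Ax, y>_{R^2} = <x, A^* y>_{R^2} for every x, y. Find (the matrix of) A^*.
A^* = A^T =
[[-3, 0],
 [-2, -1]]

For real matrices with standard dot products, the defining identity <Ax, y> = <x, A^* y> gives (Ax)^T y = x^T (A^*) y, i.e. x^T A^T y = x^T (A^*) y. Since this holds for all x, y, we must have A^* = A^T. Therefore
A^* =
[[-3, 0],
 [-2, -1]].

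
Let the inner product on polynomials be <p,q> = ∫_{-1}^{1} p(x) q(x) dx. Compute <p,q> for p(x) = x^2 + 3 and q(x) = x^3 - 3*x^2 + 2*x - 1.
<p,q> = -208/15

Expand the product: p(x)·q(x) = x^5 - 3*x^4 + 5*x^3 - 10*x^2 + 6*x - 3.
∫_{-1}^{1} of each monomial x^k gives [2/(k+1) if k even, 0 if k odd]. Integrating term-by-term (or equivalently evaluating the antiderivative F(x) = x^6/6 - 3*x^5/5 + 5*x^4/4 - 10*x^3/3 + 3*x^2 - 3*x at the endpoints):
  F(1) − F(−1) = -151/60 − (227/20) = -208/15.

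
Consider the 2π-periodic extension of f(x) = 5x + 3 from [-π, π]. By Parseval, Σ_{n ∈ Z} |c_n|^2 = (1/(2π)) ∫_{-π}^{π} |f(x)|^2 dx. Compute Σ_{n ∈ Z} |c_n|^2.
Σ |c_n|^2 = 25π^2/3 + 9

Expand and integrate term by term over [-π, π]:
  ∫ (5x)^2 dx = 25·(2π^3/3); ∫ 2·5·(3)·x dx = 0 (odd integrand); ∫ 3^2 dx = 9·2π.
So (1/(2π)) ∫_{-π}^{π} (5x + 3)^2 dx = 25π^2/3 + 9 = 25π^2/3 + 9.
Parseval ⇒ Σ |c_n|^2 = 25π^2/3 + 9.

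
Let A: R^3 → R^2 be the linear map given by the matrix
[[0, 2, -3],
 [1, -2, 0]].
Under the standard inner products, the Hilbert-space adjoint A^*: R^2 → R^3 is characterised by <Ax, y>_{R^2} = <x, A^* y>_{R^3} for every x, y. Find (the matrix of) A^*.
A^* = A^T =
[[0, 1],
 [2, -2],
 [-3, 0]]

For real matrices with standard dot products, the defining identity <Ax, y> = <x, A^* y> gives (Ax)^T y = x^T (A^*) y, i.e. x^T A^T y = x^T (A^*) y. Since this holds for all x, y, we must have A^* = A^T. Therefore
A^* =
[[0, 1],
 [2, -2],
 [-3, 0]].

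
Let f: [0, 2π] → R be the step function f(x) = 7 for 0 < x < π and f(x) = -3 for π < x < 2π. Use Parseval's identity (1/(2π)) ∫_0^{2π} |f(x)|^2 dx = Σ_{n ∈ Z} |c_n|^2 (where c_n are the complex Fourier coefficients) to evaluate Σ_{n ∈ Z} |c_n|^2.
Σ |c_n|^2 = 29

Parseval equates the L^2 energy of f (normalised by 1/(2π)) with the ℓ^2 sum of its Fourier coefficients: (1/(2π)) ∫_0^{2π} |f|^2 = Σ |c_n|^2.
Compute the left side: (1/(2π)) [∫_0^π 7^2 dx + ∫_π^{2π} (-3)^2 dx] = (1/(2π)) · (49π + 9π) = (49 + 9)/2 = 29.
So Σ_{n ∈ Z} |c_n|^2 = 29.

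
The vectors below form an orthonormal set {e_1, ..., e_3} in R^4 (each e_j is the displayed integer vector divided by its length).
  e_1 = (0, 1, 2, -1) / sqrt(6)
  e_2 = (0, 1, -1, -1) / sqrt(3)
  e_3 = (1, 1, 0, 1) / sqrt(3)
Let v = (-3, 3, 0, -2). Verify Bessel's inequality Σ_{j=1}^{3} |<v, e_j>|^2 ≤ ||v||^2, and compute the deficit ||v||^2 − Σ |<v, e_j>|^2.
Σ |<v, e_j>|^2 = 83/6; ||v||^2 = 22; deficit = 49/6

Write each e_j = u_j / sqrt(<u_j, u_j>) where u_j is the displayed integer vector. Then <v, e_j> = <v, u_j> / sqrt(<u_j, u_j>), so |<v, e_j>|^2 = <v, u_j>^2 / <u_j, u_j>.
Coefficients: <v, e_1> = 5/sqrt(6), <v, e_2> = 5/sqrt(3), <v, e_3> = -2/sqrt(3).
Square and sum: Σ |<v, e_j>|^2 = 83/6.
Compute ||v||^2 = v·v = 22.
Deficit = 22 − 83/6 = 49/6 ≥ 0, confirming Bessel's inequality. (The deficit equals ||v − Σ <v,e_j> e_j||^2, the squared distance from v to span{e_j}.)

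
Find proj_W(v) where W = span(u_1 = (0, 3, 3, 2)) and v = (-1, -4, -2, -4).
proj_W(v) = (0, -39/11, -39/11, -26/11)

Set up U = [u_1 | ... | u_1] ∈ R^(4×1). The projector onto W = col(U) is P = U (U^T U)^(-1) U^T.
Compute U^T U =
  [22],
and U^T v = (-26).
Solve U^T U · c = U^T v for the coefficients: c = (-13/11). The projection is proj_W(v) = U c.
Check: (v - proj_W(v)) · u_1 = 0  (should be 0).
Result: proj_W(v) = (0, -39/11, -39/11, -26/11).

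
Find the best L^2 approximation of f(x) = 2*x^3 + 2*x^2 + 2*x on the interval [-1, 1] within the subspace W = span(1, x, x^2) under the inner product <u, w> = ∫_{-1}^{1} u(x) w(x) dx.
g(x) = 2*x^2 + 16*x/5

The best approximation g ∈ W is the orthogonal projection of f onto W. Writing g = a_0 + a_1 x + a_2 x^2, the coefficients solve the normal equations G · a = b where
  G_{ij} = <φ_i, φ_j> and b_i = <f, φ_i>, with φ_0 = 1, φ_1 = x, φ_2 = x^2.
G =
  [2, 0, 2/3]
  [0, 2/3, 0]
  [2/3, 0, 2/5],
b = (4/3, 32/15, 4/5).
Solving gives a_0 = 0, a_1 = 16/5, a_2 = 2, so
  g(x) = 2*x^2 + 16*x/5.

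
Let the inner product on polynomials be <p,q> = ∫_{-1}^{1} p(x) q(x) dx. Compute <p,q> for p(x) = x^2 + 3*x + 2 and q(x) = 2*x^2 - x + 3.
<p,q> = 232/15

Expand the product: p(x)·q(x) = 2*x^4 + 5*x^3 + 4*x^2 + 7*x + 6.
∫_{-1}^{1} of each monomial x^k gives [2/(k+1) if k even, 0 if k odd]. Integrating term-by-term (or equivalently evaluating the antiderivative F(x) = 2*x^5/5 + 5*x^4/4 + 4*x^3/3 + 7*x^2/2 + 6*x at the endpoints):
  F(1) − F(−1) = 749/60 − (-179/60) = 232/15.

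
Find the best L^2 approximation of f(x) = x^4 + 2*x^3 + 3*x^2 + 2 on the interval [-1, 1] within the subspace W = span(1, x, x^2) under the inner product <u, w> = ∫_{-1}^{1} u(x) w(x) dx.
g(x) = 27*x^2/7 + 6*x/5 + 67/35

The best approximation g ∈ W is the orthogonal projection of f onto W. Writing g = a_0 + a_1 x + a_2 x^2, the coefficients solve the normal equations G · a = b where
  G_{ij} = <φ_i, φ_j> and b_i = <f, φ_i>, with φ_0 = 1, φ_1 = x, φ_2 = x^2.
G =
  [2, 0, 2/3]
  [0, 2/3, 0]
  [2/3, 0, 2/5],
b = (32/5, 4/5, 296/105).
Solving gives a_0 = 67/35, a_1 = 6/5, a_2 = 27/7, so
  g(x) = 27*x^2/7 + 6*x/5 + 67/35.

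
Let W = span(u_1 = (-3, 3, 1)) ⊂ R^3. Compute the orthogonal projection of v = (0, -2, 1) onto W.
proj_W(v) = (15/19, -15/19, -5/19)

Set up U = [u_1 | ... | u_1] ∈ R^(3×1). The projector onto W = col(U) is P = U (U^T U)^(-1) U^T.
Compute U^T U =
  [19],
and U^T v = (-5).
Solve U^T U · c = U^T v for the coefficients: c = (-5/19). The projection is proj_W(v) = U c.
Check: (v - proj_W(v)) · u_1 = 0  (should be 0).
Result: proj_W(v) = (15/19, -15/19, -5/19).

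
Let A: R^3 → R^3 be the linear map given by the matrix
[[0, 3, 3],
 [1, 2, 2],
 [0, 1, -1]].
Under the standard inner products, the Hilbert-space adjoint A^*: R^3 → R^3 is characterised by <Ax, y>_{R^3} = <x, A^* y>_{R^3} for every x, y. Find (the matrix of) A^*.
A^* = A^T =
[[0, 1, 0],
 [3, 2, 1],
 [3, 2, -1]]

For real matrices with standard dot products, the defining identity <Ax, y> = <x, A^* y> gives (Ax)^T y = x^T (A^*) y, i.e. x^T A^T y = x^T (A^*) y. Since this holds for all x, y, we must have A^* = A^T. Therefore
A^* =
[[0, 1, 0],
 [3, 2, 1],
 [3, 2, -1]].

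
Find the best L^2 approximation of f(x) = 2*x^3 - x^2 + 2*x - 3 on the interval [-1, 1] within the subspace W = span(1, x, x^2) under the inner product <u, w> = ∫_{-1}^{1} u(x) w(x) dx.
g(x) = -x^2 + 16*x/5 - 3

The best approximation g ∈ W is the orthogonal projection of f onto W. Writing g = a_0 + a_1 x + a_2 x^2, the coefficients solve the normal equations G · a = b where
  G_{ij} = <φ_i, φ_j> and b_i = <f, φ_i>, with φ_0 = 1, φ_1 = x, φ_2 = x^2.
G =
  [2, 0, 2/3]
  [0, 2/3, 0]
  [2/3, 0, 2/5],
b = (-20/3, 32/15, -12/5).
Solving gives a_0 = -3, a_1 = 16/5, a_2 = -1, so
  g(x) = -x^2 + 16*x/5 - 3.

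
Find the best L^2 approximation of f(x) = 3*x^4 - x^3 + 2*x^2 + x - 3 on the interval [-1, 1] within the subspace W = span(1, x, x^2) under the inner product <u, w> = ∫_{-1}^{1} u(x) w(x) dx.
g(x) = 32*x^2/7 + 2*x/5 - 114/35

The best approximation g ∈ W is the orthogonal projection of f onto W. Writing g = a_0 + a_1 x + a_2 x^2, the coefficients solve the normal equations G · a = b where
  G_{ij} = <φ_i, φ_j> and b_i = <f, φ_i>, with φ_0 = 1, φ_1 = x, φ_2 = x^2.
G =
  [2, 0, 2/3]
  [0, 2/3, 0]
  [2/3, 0, 2/5],
b = (-52/15, 4/15, -12/35).
Solving gives a_0 = -114/35, a_1 = 2/5, a_2 = 32/7, so
  g(x) = 32*x^2/7 + 2*x/5 - 114/35.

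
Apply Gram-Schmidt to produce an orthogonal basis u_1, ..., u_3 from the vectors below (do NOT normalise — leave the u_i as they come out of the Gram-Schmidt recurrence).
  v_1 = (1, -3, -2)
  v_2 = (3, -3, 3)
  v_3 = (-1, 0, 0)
Orthogonal basis:
  u_1 = (1, -3, -2)
  u_2 = (18/7, -12/7, 27/7)
  u_3 = (-25/38, -15/38, 5/19)

Apply the Gram-Schmidt recurrence
  u_1 = v_1
  u_i = v_i − Σ_{j<i} ((v_i · u_j) / (u_j · u_j)) · u_j.

Step by step this gives:
  u_1 = (1, -3, -2)
  u_2 = (18/7, -12/7, 27/7)
  u_3 = (-25/38, -15/38, 5/19)

Orthogonality check:
  u_2 · u_1 = 0 (should be 0)
  u_3 · u_1 = 0 (should be 0)
  u_3 · u_2 = 0 (should be 0)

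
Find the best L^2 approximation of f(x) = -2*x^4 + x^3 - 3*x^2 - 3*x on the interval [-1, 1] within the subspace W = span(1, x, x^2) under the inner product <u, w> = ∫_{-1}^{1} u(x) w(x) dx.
g(x) = -33*x^2/7 - 12*x/5 + 6/35

The best approximation g ∈ W is the orthogonal projection of f onto W. Writing g = a_0 + a_1 x + a_2 x^2, the coefficients solve the normal equations G · a = b where
  G_{ij} = <φ_i, φ_j> and b_i = <f, φ_i>, with φ_0 = 1, φ_1 = x, φ_2 = x^2.
G =
  [2, 0, 2/3]
  [0, 2/3, 0]
  [2/3, 0, 2/5],
b = (-14/5, -8/5, -62/35).
Solving gives a_0 = 6/35, a_1 = -12/5, a_2 = -33/7, so
  g(x) = -33*x^2/7 - 12*x/5 + 6/35.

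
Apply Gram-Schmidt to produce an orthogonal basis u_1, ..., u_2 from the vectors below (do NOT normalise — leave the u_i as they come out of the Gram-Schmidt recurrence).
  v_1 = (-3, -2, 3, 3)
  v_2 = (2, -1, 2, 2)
Orthogonal basis:
  u_1 = (-3, -2, 3, 3)
  u_2 = (86/31, -15/31, 38/31, 38/31)

Apply the Gram-Schmidt recurrence
  u_1 = v_1
  u_i = v_i − Σ_{j<i} ((v_i · u_j) / (u_j · u_j)) · u_j.

Step by step this gives:
  u_1 = (-3, -2, 3, 3)
  u_2 = (86/31, -15/31, 38/31, 38/31)

Orthogonality check:
  u_2 · u_1 = 0 (should be 0)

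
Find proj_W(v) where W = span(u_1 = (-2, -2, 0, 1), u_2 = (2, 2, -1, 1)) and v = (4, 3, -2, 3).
proj_W(v) = (142/41, 142/41, -94/41, 117/41)

Set up U = [u_1 | ... | u_2] ∈ R^(4×2). The projector onto W = col(U) is P = U (U^T U)^(-1) U^T.
Compute U^T U =
  [9, -7]
  [-7, 10],
and U^T v = (-11, 19).
Solve U^T U · c = U^T v for the coefficients: c = (23/41, 94/41). The projection is proj_W(v) = U c.
Check: (v - proj_W(v)) · u_1 = 0  (should be 0).
Check: (v - proj_W(v)) · u_2 = 0  (should be 0).
Result: proj_W(v) = (142/41, 142/41, -94/41, 117/41).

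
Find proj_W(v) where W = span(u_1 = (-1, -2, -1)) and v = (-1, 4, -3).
proj_W(v) = (2/3, 4/3, 2/3)

Set up U = [u_1 | ... | u_1] ∈ R^(3×1). The projector onto W = col(U) is P = U (U^T U)^(-1) U^T.
Compute U^T U =
  [6],
and U^T v = (-4).
Solve U^T U · c = U^T v for the coefficients: c = (-2/3). The projection is proj_W(v) = U c.
Check: (v - proj_W(v)) · u_1 = 0  (should be 0).
Result: proj_W(v) = (2/3, 4/3, 2/3).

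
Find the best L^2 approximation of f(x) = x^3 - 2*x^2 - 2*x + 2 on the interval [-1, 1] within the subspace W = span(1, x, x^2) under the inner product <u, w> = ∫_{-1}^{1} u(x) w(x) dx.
g(x) = -2*x^2 - 7*x/5 + 2

The best approximation g ∈ W is the orthogonal projection of f onto W. Writing g = a_0 + a_1 x + a_2 x^2, the coefficients solve the normal equations G · a = b where
  G_{ij} = <φ_i, φ_j> and b_i = <f, φ_i>, with φ_0 = 1, φ_1 = x, φ_2 = x^2.
G =
  [2, 0, 2/3]
  [0, 2/3, 0]
  [2/3, 0, 2/5],
b = (8/3, -14/15, 8/15).
Solving gives a_0 = 2, a_1 = -7/5, a_2 = -2, so
  g(x) = -2*x^2 - 7*x/5 + 2.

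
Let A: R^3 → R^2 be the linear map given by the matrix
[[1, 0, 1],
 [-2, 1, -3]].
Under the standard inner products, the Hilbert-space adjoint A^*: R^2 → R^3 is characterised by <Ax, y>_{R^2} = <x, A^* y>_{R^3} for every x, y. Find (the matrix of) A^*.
A^* = A^T =
[[1, -2],
 [0, 1],
 [1, -3]]

For real matrices with standard dot products, the defining identity <Ax, y> = <x, A^* y> gives (Ax)^T y = x^T (A^*) y, i.e. x^T A^T y = x^T (A^*) y. Since this holds for all x, y, we must have A^* = A^T. Therefore
A^* =
[[1, -2],
 [0, 1],
 [1, -3]].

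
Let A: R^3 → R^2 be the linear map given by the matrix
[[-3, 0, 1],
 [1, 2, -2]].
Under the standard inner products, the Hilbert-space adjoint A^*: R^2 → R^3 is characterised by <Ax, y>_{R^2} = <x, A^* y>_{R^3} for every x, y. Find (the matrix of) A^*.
A^* = A^T =
[[-3, 1],
 [0, 2],
 [1, -2]]

For real matrices with standard dot products, the defining identity <Ax, y> = <x, A^* y> gives (Ax)^T y = x^T (A^*) y, i.e. x^T A^T y = x^T (A^*) y. Since this holds for all x, y, we must have A^* = A^T. Therefore
A^* =
[[-3, 1],
 [0, 2],
 [1, -2]].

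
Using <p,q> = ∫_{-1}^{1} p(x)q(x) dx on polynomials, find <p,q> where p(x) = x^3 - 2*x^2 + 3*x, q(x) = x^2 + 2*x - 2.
<p,q> = 20/3

Expand the product: p(x)·q(x) = x^5 - 3*x^3 + 10*x^2 - 6*x.
∫_{-1}^{1} of each monomial x^k gives [2/(k+1) if k even, 0 if k odd]. Integrating term-by-term (or equivalently evaluating the antiderivative F(x) = x^6/6 - 3*x^4/4 + 10*x^3/3 - 3*x^2 at the endpoints):
  F(1) − F(−1) = -1/4 − (-83/12) = 20/3.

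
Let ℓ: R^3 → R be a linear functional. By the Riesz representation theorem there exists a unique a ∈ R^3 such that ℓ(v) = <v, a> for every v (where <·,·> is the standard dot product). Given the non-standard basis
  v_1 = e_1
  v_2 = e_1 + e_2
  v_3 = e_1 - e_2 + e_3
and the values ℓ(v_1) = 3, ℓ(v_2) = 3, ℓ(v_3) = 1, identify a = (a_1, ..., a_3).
a = (3, 0, -2)

Write a = (a_1, ..., a_3) in the standard basis. For each basis vector v_i, ℓ(v_i) = <v_i, a> is a linear equation in the a_j's. Collect the n equations into a matrix system V a = ℓ, where row i of V is v_i (expressed in the standard basis). Since V is invertible (lower-triangular with 1s on the diagonal, up to permutation), solve by back-substitution:
  V =
[[1, 0, 0],
 [1, 1, 0],
 [1, -1, 1]]
  V a = (3, 3, 1)
Solving gives a = (3, 0, -2).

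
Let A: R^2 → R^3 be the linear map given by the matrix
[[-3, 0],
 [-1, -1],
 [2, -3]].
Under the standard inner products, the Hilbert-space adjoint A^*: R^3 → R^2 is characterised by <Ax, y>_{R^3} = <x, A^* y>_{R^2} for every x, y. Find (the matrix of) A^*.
A^* = A^T =
[[-3, -1, 2],
 [0, -1, -3]]

For real matrices with standard dot products, the defining identity <Ax, y> = <x, A^* y> gives (Ax)^T y = x^T (A^*) y, i.e. x^T A^T y = x^T (A^*) y. Since this holds for all x, y, we must have A^* = A^T. Therefore
A^* =
[[-3, -1, 2],
 [0, -1, -3]].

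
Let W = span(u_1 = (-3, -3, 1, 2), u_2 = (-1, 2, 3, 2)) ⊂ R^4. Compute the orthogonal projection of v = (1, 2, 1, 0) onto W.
proj_W(v) = (167/199, 422/199, 171/199, 2/199)

Set up U = [u_1 | ... | u_2] ∈ R^(4×2). The projector onto W = col(U) is P = U (U^T U)^(-1) U^T.
Compute U^T U =
  [23, 4]
  [4, 18],
and U^T v = (-8, 6).
Solve U^T U · c = U^T v for the coefficients: c = (-84/199, 85/199). The projection is proj_W(v) = U c.
Check: (v - proj_W(v)) · u_1 = 0  (should be 0).
Check: (v - proj_W(v)) · u_2 = 0  (should be 0).
Result: proj_W(v) = (167/199, 422/199, 171/199, 2/199).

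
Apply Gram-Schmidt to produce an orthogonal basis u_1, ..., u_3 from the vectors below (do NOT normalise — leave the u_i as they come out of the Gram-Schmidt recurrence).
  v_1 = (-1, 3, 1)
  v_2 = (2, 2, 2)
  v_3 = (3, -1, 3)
Orthogonal basis:
  u_1 = (-1, 3, 1)
  u_2 = (28/11, 4/11, 16/11)
  u_3 = (-2/3, -2/3, 4/3)

Apply the Gram-Schmidt recurrence
  u_1 = v_1
  u_i = v_i − Σ_{j<i} ((v_i · u_j) / (u_j · u_j)) · u_j.

Step by step this gives:
  u_1 = (-1, 3, 1)
  u_2 = (28/11, 4/11, 16/11)
  u_3 = (-2/3, -2/3, 4/3)

Orthogonality check:
  u_2 · u_1 = 0 (should be 0)
  u_3 · u_1 = 0 (should be 0)
  u_3 · u_2 = 0 (should be 0)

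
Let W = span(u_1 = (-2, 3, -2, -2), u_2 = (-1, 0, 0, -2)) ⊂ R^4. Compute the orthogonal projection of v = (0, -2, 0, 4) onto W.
proj_W(v) = (128/69, -22/23, 44/69, 212/69)

Set up U = [u_1 | ... | u_2] ∈ R^(4×2). The projector onto W = col(U) is P = U (U^T U)^(-1) U^T.
Compute U^T U =
  [21, 6]
  [6, 5],
and U^T v = (-14, -8).
Solve U^T U · c = U^T v for the coefficients: c = (-22/69, -28/23). The projection is proj_W(v) = U c.
Check: (v - proj_W(v)) · u_1 = 0  (should be 0).
Check: (v - proj_W(v)) · u_2 = 0  (should be 0).
Result: proj_W(v) = (128/69, -22/23, 44/69, 212/69).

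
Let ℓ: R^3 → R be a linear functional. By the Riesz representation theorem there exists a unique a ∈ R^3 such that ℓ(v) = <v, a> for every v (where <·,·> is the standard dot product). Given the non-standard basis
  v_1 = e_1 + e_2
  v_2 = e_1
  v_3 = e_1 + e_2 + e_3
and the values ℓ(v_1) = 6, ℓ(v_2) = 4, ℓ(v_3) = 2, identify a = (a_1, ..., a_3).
a = (4, 2, -4)

Write a = (a_1, ..., a_3) in the standard basis. For each basis vector v_i, ℓ(v_i) = <v_i, a> is a linear equation in the a_j's. Collect the n equations into a matrix system V a = ℓ, where row i of V is v_i (expressed in the standard basis). Since V is invertible (lower-triangular with 1s on the diagonal, up to permutation), solve by back-substitution:
  V =
[[1, 1, 0],
 [1, 0, 0],
 [1, 1, 1]]
  V a = (6, 4, 2)
Solving gives a = (4, 2, -4).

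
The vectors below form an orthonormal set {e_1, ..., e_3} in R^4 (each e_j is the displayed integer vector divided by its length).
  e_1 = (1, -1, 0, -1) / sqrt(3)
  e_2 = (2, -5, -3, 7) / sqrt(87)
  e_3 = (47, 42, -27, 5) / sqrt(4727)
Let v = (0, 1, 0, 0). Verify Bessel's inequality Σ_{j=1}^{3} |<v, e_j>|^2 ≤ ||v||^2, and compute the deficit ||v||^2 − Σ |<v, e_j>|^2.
Σ |<v, e_j>|^2 = 162/163; ||v||^2 = 1; deficit = 1/163

Write each e_j = u_j / sqrt(<u_j, u_j>) where u_j is the displayed integer vector. Then <v, e_j> = <v, u_j> / sqrt(<u_j, u_j>), so |<v, e_j>|^2 = <v, u_j>^2 / <u_j, u_j>.
Coefficients: <v, e_1> = -1/sqrt(3), <v, e_2> = -5/sqrt(87), <v, e_3> = 42/sqrt(4727).
Square and sum: Σ |<v, e_j>|^2 = 162/163.
Compute ||v||^2 = v·v = 1.
Deficit = 1 − 162/163 = 1/163 ≥ 0, confirming Bessel's inequality. (The deficit equals ||v − Σ <v,e_j> e_j||^2, the squared distance from v to span{e_j}.)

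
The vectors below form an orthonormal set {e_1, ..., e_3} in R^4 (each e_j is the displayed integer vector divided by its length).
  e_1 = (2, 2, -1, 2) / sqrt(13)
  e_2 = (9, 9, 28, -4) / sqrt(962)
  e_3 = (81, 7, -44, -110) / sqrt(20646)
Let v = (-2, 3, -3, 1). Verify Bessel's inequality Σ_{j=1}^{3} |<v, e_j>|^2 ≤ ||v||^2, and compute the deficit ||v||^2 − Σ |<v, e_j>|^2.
Σ |<v, e_j>|^2 = 3053/279; ||v||^2 = 23; deficit = 3364/279

Write each e_j = u_j / sqrt(<u_j, u_j>) where u_j is the displayed integer vector. Then <v, e_j> = <v, u_j> / sqrt(<u_j, u_j>), so |<v, e_j>|^2 = <v, u_j>^2 / <u_j, u_j>.
Coefficients: <v, e_1> = 7/sqrt(13), <v, e_2> = -79/sqrt(962), <v, e_3> = -119/sqrt(20646).
Square and sum: Σ |<v, e_j>|^2 = 3053/279.
Compute ||v||^2 = v·v = 23.
Deficit = 23 − 3053/279 = 3364/279 ≥ 0, confirming Bessel's inequality. (The deficit equals ||v − Σ <v,e_j> e_j||^2, the squared distance from v to span{e_j}.)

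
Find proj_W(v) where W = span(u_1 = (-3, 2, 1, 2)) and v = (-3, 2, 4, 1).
proj_W(v) = (-19/6, 19/9, 19/18, 19/9)

Set up U = [u_1 | ... | u_1] ∈ R^(4×1). The projector onto W = col(U) is P = U (U^T U)^(-1) U^T.
Compute U^T U =
  [18],
and U^T v = (19).
Solve U^T U · c = U^T v for the coefficients: c = (19/18). The projection is proj_W(v) = U c.
Check: (v - proj_W(v)) · u_1 = 0  (should be 0).
Result: proj_W(v) = (-19/6, 19/9, 19/18, 19/9).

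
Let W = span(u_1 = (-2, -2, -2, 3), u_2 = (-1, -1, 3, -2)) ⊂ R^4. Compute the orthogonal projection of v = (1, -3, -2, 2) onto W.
proj_W(v) = (-236/251, -236/251, -460/251, 550/251)

Set up U = [u_1 | ... | u_2] ∈ R^(4×2). The projector onto W = col(U) is P = U (U^T U)^(-1) U^T.
Compute U^T U =
  [21, -8]
  [-8, 15],
and U^T v = (14, -8).
Solve U^T U · c = U^T v for the coefficients: c = (146/251, -56/251). The projection is proj_W(v) = U c.
Check: (v - proj_W(v)) · u_1 = 0  (should be 0).
Check: (v - proj_W(v)) · u_2 = 0  (should be 0).
Result: proj_W(v) = (-236/251, -236/251, -460/251, 550/251).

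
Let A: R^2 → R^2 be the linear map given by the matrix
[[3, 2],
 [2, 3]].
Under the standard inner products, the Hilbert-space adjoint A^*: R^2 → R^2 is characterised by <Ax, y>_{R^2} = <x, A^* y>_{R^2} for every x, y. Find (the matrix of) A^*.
A^* = A^T =
[[3, 2],
 [2, 3]]

For real matrices with standard dot products, the defining identity <Ax, y> = <x, A^* y> gives (Ax)^T y = x^T (A^*) y, i.e. x^T A^T y = x^T (A^*) y. Since this holds for all x, y, we must have A^* = A^T. Therefore
A^* =
[[3, 2],
 [2, 3]].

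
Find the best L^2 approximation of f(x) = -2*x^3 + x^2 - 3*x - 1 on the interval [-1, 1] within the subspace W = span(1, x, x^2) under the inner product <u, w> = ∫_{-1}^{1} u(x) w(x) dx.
g(x) = x^2 - 21*x/5 - 1

The best approximation g ∈ W is the orthogonal projection of f onto W. Writing g = a_0 + a_1 x + a_2 x^2, the coefficients solve the normal equations G · a = b where
  G_{ij} = <φ_i, φ_j> and b_i = <f, φ_i>, with φ_0 = 1, φ_1 = x, φ_2 = x^2.
G =
  [2, 0, 2/3]
  [0, 2/3, 0]
  [2/3, 0, 2/5],
b = (-4/3, -14/5, -4/15).
Solving gives a_0 = -1, a_1 = -21/5, a_2 = 1, so
  g(x) = x^2 - 21*x/5 - 1.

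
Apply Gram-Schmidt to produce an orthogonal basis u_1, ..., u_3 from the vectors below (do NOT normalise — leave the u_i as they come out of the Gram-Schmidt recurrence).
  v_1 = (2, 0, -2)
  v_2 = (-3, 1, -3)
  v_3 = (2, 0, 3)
Orthogonal basis:
  u_1 = (2, 0, -2)
  u_2 = (-3, 1, -3)
  u_3 = (5/38, 15/19, 5/38)

Apply the Gram-Schmidt recurrence
  u_1 = v_1
  u_i = v_i − Σ_{j<i} ((v_i · u_j) / (u_j · u_j)) · u_j.

Step by step this gives:
  u_1 = (2, 0, -2)
  u_2 = (-3, 1, -3)
  u_3 = (5/38, 15/19, 5/38)

Orthogonality check:
  u_2 · u_1 = 0 (should be 0)
  u_3 · u_1 = 0 (should be 0)
  u_3 · u_2 = 0 (should be 0)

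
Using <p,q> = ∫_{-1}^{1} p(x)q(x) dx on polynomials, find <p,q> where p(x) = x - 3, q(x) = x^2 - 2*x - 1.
<p,q> = 8/3

Expand the product: p(x)·q(x) = x^3 - 5*x^2 + 5*x + 3.
∫_{-1}^{1} of each monomial x^k gives [2/(k+1) if k even, 0 if k odd]. Integrating term-by-term (or equivalently evaluating the antiderivative F(x) = x^4/4 - 5*x^3/3 + 5*x^2/2 + 3*x at the endpoints):
  F(1) − F(−1) = 49/12 − (17/12) = 8/3.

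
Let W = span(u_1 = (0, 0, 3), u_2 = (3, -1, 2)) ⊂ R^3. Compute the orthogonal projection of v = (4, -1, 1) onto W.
proj_W(v) = (39/10, -13/10, 1)

Set up U = [u_1 | ... | u_2] ∈ R^(3×2). The projector onto W = col(U) is P = U (U^T U)^(-1) U^T.
Compute U^T U =
  [9, 6]
  [6, 14],
and U^T v = (3, 15).
Solve U^T U · c = U^T v for the coefficients: c = (-8/15, 13/10). The projection is proj_W(v) = U c.
Check: (v - proj_W(v)) · u_1 = 0  (should be 0).
Check: (v - proj_W(v)) · u_2 = 0  (should be 0).
Result: proj_W(v) = (39/10, -13/10, 1).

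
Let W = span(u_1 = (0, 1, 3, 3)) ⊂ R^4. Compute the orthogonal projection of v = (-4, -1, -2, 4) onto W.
proj_W(v) = (0, 5/19, 15/19, 15/19)

Set up U = [u_1 | ... | u_1] ∈ R^(4×1). The projector onto W = col(U) is P = U (U^T U)^(-1) U^T.
Compute U^T U =
  [19],
and U^T v = (5).
Solve U^T U · c = U^T v for the coefficients: c = (5/19). The projection is proj_W(v) = U c.
Check: (v - proj_W(v)) · u_1 = 0  (should be 0).
Result: proj_W(v) = (0, 5/19, 15/19, 15/19).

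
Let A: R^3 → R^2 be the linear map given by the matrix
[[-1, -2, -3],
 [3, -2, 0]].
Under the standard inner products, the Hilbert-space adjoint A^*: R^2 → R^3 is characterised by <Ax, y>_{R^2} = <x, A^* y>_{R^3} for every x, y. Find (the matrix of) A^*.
A^* = A^T =
[[-1, 3],
 [-2, -2],
 [-3, 0]]

For real matrices with standard dot products, the defining identity <Ax, y> = <x, A^* y> gives (Ax)^T y = x^T (A^*) y, i.e. x^T A^T y = x^T (A^*) y. Since this holds for all x, y, we must have A^* = A^T. Therefore
A^* =
[[-1, 3],
 [-2, -2],
 [-3, 0]].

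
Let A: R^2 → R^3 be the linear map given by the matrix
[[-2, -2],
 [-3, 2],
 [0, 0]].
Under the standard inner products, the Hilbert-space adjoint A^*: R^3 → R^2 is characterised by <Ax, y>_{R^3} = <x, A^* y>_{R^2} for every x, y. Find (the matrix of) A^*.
A^* = A^T =
[[-2, -3, 0],
 [-2, 2, 0]]

For real matrices with standard dot products, the defining identity <Ax, y> = <x, A^* y> gives (Ax)^T y = x^T (A^*) y, i.e. x^T A^T y = x^T (A^*) y. Since this holds for all x, y, we must have A^* = A^T. Therefore
A^* =
[[-2, -3, 0],
 [-2, 2, 0]].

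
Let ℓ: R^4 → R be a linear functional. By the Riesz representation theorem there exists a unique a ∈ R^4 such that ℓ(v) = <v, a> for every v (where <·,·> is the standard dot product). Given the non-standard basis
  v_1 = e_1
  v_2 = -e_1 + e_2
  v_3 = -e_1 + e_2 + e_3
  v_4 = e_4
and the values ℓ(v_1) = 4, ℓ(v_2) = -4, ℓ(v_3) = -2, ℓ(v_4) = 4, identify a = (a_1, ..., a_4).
a = (4, 0, 2, 4)

Write a = (a_1, ..., a_4) in the standard basis. For each basis vector v_i, ℓ(v_i) = <v_i, a> is a linear equation in the a_j's. Collect the n equations into a matrix system V a = ℓ, where row i of V is v_i (expressed in the standard basis). Since V is invertible (lower-triangular with 1s on the diagonal, up to permutation), solve by back-substitution:
  V =
[[1, 0, 0, 0],
 [-1, 1, 0, 0],
 [-1, 1, 1, 0],
 [0, 0, 0, 1]]
  V a = (4, -4, -2, 4)
Solving gives a = (4, 0, 2, 4).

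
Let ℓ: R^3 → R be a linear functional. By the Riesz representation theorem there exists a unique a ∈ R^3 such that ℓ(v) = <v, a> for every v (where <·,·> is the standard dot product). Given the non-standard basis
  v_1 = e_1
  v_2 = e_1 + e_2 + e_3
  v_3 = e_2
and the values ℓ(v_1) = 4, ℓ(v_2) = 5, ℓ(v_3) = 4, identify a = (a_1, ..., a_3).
a = (4, 4, -3)

Write a = (a_1, ..., a_3) in the standard basis. For each basis vector v_i, ℓ(v_i) = <v_i, a> is a linear equation in the a_j's. Collect the n equations into a matrix system V a = ℓ, where row i of V is v_i (expressed in the standard basis). Since V is invertible (lower-triangular with 1s on the diagonal, up to permutation), solve by back-substitution:
  V =
[[1, 0, 0],
 [1, 1, 1],
 [0, 1, 0]]
  V a = (4, 5, 4)
Solving gives a = (4, 4, -3).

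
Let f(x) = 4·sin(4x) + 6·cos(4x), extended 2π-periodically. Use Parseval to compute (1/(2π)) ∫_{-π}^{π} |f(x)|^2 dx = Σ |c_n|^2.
Σ |c_n|^2 = 26

Expand |f|^2 and use orthogonality of {sin(nx), cos(mx)} on [-π, π]:
  ∫_{-π}^{π} sin(nx)^2 dx = π, ∫ cos(mx)^2 dx = π, and cross terms integrate to 0.
So ∫_{-π}^{π} f(x)^2 dx = 4^2 · π + 6^2 · π = (16 + 36)π.
Divide by 2π: (16 + 36)/2 = 26.
By Parseval, this equals Σ |c_n|^2.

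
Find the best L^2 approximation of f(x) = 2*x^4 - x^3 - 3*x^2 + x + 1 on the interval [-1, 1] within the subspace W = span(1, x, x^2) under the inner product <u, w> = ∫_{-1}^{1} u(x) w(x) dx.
g(x) = -9*x^2/7 + 2*x/5 + 29/35

The best approximation g ∈ W is the orthogonal projection of f onto W. Writing g = a_0 + a_1 x + a_2 x^2, the coefficients solve the normal equations G · a = b where
  G_{ij} = <φ_i, φ_j> and b_i = <f, φ_i>, with φ_0 = 1, φ_1 = x, φ_2 = x^2.
G =
  [2, 0, 2/3]
  [0, 2/3, 0]
  [2/3, 0, 2/5],
b = (4/5, 4/15, 4/105).
Solving gives a_0 = 29/35, a_1 = 2/5, a_2 = -9/7, so
  g(x) = -9*x^2/7 + 2*x/5 + 29/35.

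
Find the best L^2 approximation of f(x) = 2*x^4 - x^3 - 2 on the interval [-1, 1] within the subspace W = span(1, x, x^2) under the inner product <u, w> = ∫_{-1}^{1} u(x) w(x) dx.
g(x) = 12*x^2/7 - 3*x/5 - 76/35

The best approximation g ∈ W is the orthogonal projection of f onto W. Writing g = a_0 + a_1 x + a_2 x^2, the coefficients solve the normal equations G · a = b where
  G_{ij} = <φ_i, φ_j> and b_i = <f, φ_i>, with φ_0 = 1, φ_1 = x, φ_2 = x^2.
G =
  [2, 0, 2/3]
  [0, 2/3, 0]
  [2/3, 0, 2/5],
b = (-16/5, -2/5, -16/21).
Solving gives a_0 = -76/35, a_1 = -3/5, a_2 = 12/7, so
  g(x) = 12*x^2/7 - 3*x/5 - 76/35.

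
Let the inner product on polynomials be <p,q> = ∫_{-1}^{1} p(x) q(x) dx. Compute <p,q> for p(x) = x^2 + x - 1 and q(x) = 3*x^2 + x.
<p,q> = -2/15

Expand the product: p(x)·q(x) = 3*x^4 + 4*x^3 - 2*x^2 - x.
∫_{-1}^{1} of each monomial x^k gives [2/(k+1) if k even, 0 if k odd]. Integrating term-by-term (or equivalently evaluating the antiderivative F(x) = 3*x^5/5 + x^4 - 2*x^3/3 - x^2/2 at the endpoints):
  F(1) − F(−1) = 13/30 − (17/30) = -2/15.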